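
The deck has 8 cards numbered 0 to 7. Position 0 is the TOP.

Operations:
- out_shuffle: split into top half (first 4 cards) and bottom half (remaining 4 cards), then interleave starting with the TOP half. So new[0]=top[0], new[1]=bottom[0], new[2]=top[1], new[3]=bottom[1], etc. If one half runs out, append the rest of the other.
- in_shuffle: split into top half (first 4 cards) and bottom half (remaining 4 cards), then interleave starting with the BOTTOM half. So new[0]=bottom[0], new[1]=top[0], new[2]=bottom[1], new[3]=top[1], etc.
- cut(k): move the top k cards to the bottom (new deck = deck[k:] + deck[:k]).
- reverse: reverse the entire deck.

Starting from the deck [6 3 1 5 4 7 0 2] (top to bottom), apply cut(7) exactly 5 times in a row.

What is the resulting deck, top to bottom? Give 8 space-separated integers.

After op 1 (cut(7)): [2 6 3 1 5 4 7 0]
After op 2 (cut(7)): [0 2 6 3 1 5 4 7]
After op 3 (cut(7)): [7 0 2 6 3 1 5 4]
After op 4 (cut(7)): [4 7 0 2 6 3 1 5]
After op 5 (cut(7)): [5 4 7 0 2 6 3 1]

Answer: 5 4 7 0 2 6 3 1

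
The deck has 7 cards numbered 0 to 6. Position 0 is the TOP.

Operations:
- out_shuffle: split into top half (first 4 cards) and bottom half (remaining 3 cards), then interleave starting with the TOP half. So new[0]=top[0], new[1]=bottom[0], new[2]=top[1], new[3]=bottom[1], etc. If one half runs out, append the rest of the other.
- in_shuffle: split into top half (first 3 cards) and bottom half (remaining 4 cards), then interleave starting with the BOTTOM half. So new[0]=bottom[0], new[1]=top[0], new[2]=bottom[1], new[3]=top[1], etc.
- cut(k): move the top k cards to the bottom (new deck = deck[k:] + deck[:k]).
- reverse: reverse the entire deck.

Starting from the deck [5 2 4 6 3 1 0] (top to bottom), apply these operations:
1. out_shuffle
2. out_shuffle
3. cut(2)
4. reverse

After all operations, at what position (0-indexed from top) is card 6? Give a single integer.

After op 1 (out_shuffle): [5 3 2 1 4 0 6]
After op 2 (out_shuffle): [5 4 3 0 2 6 1]
After op 3 (cut(2)): [3 0 2 6 1 5 4]
After op 4 (reverse): [4 5 1 6 2 0 3]
Card 6 is at position 3.

Answer: 3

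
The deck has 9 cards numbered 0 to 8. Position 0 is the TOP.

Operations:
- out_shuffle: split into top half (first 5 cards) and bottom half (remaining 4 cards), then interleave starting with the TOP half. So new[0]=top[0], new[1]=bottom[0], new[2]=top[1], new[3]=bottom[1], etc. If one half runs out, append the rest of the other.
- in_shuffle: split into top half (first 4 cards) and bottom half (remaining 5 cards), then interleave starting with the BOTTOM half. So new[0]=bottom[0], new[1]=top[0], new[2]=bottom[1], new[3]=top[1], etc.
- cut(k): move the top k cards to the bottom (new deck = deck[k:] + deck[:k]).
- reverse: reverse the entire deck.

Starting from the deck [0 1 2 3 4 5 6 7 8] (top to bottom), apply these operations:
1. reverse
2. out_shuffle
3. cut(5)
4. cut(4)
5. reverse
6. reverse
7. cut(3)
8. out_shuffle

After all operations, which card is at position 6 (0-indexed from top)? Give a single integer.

After op 1 (reverse): [8 7 6 5 4 3 2 1 0]
After op 2 (out_shuffle): [8 3 7 2 6 1 5 0 4]
After op 3 (cut(5)): [1 5 0 4 8 3 7 2 6]
After op 4 (cut(4)): [8 3 7 2 6 1 5 0 4]
After op 5 (reverse): [4 0 5 1 6 2 7 3 8]
After op 6 (reverse): [8 3 7 2 6 1 5 0 4]
After op 7 (cut(3)): [2 6 1 5 0 4 8 3 7]
After op 8 (out_shuffle): [2 4 6 8 1 3 5 7 0]
Position 6: card 5.

Answer: 5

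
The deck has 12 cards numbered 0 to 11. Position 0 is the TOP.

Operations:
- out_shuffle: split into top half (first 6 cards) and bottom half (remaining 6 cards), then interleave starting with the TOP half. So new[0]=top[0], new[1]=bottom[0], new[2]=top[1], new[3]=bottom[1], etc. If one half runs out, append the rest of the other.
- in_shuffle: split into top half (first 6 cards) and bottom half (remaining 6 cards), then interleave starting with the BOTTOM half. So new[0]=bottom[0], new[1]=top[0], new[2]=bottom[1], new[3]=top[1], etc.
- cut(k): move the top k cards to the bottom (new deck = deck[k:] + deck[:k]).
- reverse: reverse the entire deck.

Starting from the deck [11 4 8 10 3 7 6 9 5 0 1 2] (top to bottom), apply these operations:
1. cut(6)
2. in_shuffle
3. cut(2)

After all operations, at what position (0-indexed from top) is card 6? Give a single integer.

Answer: 11

Derivation:
After op 1 (cut(6)): [6 9 5 0 1 2 11 4 8 10 3 7]
After op 2 (in_shuffle): [11 6 4 9 8 5 10 0 3 1 7 2]
After op 3 (cut(2)): [4 9 8 5 10 0 3 1 7 2 11 6]
Card 6 is at position 11.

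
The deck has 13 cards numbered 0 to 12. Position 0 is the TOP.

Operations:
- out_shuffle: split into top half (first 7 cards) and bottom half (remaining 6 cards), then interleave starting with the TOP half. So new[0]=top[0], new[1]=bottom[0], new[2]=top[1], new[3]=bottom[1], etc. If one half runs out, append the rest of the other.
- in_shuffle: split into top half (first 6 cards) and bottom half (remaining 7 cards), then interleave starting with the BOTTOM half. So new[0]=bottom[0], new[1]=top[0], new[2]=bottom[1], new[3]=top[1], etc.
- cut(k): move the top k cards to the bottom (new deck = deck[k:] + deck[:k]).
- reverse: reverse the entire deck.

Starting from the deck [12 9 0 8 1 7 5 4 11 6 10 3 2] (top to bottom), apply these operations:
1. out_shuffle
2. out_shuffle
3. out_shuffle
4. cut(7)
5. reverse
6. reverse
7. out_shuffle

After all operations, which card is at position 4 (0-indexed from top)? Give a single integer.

After op 1 (out_shuffle): [12 4 9 11 0 6 8 10 1 3 7 2 5]
After op 2 (out_shuffle): [12 10 4 1 9 3 11 7 0 2 6 5 8]
After op 3 (out_shuffle): [12 7 10 0 4 2 1 6 9 5 3 8 11]
After op 4 (cut(7)): [6 9 5 3 8 11 12 7 10 0 4 2 1]
After op 5 (reverse): [1 2 4 0 10 7 12 11 8 3 5 9 6]
After op 6 (reverse): [6 9 5 3 8 11 12 7 10 0 4 2 1]
After op 7 (out_shuffle): [6 7 9 10 5 0 3 4 8 2 11 1 12]
Position 4: card 5.

Answer: 5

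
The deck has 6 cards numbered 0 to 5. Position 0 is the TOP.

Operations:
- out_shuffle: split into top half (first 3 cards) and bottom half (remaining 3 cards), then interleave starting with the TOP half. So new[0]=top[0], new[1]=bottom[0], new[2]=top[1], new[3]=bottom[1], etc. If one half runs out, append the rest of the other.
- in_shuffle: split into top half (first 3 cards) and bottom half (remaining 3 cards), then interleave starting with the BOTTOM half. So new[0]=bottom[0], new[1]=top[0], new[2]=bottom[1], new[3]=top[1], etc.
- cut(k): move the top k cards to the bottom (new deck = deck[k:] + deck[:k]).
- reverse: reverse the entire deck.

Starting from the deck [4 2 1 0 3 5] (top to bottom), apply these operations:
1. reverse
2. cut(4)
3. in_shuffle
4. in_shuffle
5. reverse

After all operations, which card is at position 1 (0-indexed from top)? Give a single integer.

Answer: 5

Derivation:
After op 1 (reverse): [5 3 0 1 2 4]
After op 2 (cut(4)): [2 4 5 3 0 1]
After op 3 (in_shuffle): [3 2 0 4 1 5]
After op 4 (in_shuffle): [4 3 1 2 5 0]
After op 5 (reverse): [0 5 2 1 3 4]
Position 1: card 5.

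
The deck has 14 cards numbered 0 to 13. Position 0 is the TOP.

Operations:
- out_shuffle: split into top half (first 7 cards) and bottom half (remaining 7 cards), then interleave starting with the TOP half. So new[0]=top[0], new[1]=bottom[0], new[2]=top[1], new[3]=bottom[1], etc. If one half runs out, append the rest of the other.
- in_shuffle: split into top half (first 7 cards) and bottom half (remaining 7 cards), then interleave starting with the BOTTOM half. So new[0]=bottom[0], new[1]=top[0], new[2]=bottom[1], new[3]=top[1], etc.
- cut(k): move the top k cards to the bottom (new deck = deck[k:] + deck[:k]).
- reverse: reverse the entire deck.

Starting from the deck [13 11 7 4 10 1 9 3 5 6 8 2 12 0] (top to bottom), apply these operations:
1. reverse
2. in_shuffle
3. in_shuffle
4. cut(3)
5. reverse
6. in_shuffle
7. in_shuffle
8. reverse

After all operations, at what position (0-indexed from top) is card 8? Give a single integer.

Answer: 2

Derivation:
After op 1 (reverse): [0 12 2 8 6 5 3 9 1 10 4 7 11 13]
After op 2 (in_shuffle): [9 0 1 12 10 2 4 8 7 6 11 5 13 3]
After op 3 (in_shuffle): [8 9 7 0 6 1 11 12 5 10 13 2 3 4]
After op 4 (cut(3)): [0 6 1 11 12 5 10 13 2 3 4 8 9 7]
After op 5 (reverse): [7 9 8 4 3 2 13 10 5 12 11 1 6 0]
After op 6 (in_shuffle): [10 7 5 9 12 8 11 4 1 3 6 2 0 13]
After op 7 (in_shuffle): [4 10 1 7 3 5 6 9 2 12 0 8 13 11]
After op 8 (reverse): [11 13 8 0 12 2 9 6 5 3 7 1 10 4]
Card 8 is at position 2.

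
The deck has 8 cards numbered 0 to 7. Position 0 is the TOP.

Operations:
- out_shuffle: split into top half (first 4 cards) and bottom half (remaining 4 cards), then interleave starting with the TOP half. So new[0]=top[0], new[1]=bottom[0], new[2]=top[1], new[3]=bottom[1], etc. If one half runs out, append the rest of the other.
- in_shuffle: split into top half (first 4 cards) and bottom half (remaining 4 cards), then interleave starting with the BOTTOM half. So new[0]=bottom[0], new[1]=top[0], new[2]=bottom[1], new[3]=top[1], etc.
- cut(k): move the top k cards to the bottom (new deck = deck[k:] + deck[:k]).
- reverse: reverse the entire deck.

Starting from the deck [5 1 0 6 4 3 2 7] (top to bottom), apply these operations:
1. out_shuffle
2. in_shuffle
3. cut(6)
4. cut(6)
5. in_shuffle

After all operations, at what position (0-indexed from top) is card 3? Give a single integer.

After op 1 (out_shuffle): [5 4 1 3 0 2 6 7]
After op 2 (in_shuffle): [0 5 2 4 6 1 7 3]
After op 3 (cut(6)): [7 3 0 5 2 4 6 1]
After op 4 (cut(6)): [6 1 7 3 0 5 2 4]
After op 5 (in_shuffle): [0 6 5 1 2 7 4 3]
Card 3 is at position 7.

Answer: 7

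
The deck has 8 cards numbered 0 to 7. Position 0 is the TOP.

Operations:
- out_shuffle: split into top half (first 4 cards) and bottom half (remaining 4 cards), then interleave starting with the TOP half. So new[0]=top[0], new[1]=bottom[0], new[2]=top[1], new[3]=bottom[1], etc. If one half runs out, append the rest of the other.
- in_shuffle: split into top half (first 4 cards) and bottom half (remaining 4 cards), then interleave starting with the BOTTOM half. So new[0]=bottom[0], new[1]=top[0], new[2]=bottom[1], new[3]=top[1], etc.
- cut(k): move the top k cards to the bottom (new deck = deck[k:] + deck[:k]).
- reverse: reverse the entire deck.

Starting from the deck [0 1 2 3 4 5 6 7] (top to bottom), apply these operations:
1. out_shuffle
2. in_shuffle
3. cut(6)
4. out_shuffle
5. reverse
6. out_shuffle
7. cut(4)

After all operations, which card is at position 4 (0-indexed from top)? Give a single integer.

After op 1 (out_shuffle): [0 4 1 5 2 6 3 7]
After op 2 (in_shuffle): [2 0 6 4 3 1 7 5]
After op 3 (cut(6)): [7 5 2 0 6 4 3 1]
After op 4 (out_shuffle): [7 6 5 4 2 3 0 1]
After op 5 (reverse): [1 0 3 2 4 5 6 7]
After op 6 (out_shuffle): [1 4 0 5 3 6 2 7]
After op 7 (cut(4)): [3 6 2 7 1 4 0 5]
Position 4: card 1.

Answer: 1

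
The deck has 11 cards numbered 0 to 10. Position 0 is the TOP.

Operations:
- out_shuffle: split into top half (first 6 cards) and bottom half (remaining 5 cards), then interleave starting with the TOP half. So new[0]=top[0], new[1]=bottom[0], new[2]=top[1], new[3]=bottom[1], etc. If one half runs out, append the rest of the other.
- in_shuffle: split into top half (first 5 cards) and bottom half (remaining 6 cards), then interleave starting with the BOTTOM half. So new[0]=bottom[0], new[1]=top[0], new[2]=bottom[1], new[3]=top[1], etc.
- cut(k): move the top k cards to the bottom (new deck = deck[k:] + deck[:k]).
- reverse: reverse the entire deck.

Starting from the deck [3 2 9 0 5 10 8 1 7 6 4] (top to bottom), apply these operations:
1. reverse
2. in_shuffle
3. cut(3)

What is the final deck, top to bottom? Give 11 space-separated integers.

Answer: 6 0 7 9 1 2 8 3 10 4 5

Derivation:
After op 1 (reverse): [4 6 7 1 8 10 5 0 9 2 3]
After op 2 (in_shuffle): [10 4 5 6 0 7 9 1 2 8 3]
After op 3 (cut(3)): [6 0 7 9 1 2 8 3 10 4 5]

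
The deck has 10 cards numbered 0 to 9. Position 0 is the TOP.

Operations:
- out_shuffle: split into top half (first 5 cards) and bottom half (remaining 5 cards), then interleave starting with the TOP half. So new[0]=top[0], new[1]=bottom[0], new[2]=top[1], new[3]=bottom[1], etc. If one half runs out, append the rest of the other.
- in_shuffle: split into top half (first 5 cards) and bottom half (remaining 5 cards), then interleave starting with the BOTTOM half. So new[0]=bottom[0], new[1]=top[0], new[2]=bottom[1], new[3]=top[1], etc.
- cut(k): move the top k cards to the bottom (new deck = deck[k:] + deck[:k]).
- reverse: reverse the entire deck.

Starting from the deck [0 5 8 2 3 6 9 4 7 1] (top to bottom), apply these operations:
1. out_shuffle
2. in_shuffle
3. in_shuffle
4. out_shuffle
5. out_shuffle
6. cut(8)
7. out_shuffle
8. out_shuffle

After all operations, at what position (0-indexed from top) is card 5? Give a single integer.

Answer: 8

Derivation:
After op 1 (out_shuffle): [0 6 5 9 8 4 2 7 3 1]
After op 2 (in_shuffle): [4 0 2 6 7 5 3 9 1 8]
After op 3 (in_shuffle): [5 4 3 0 9 2 1 6 8 7]
After op 4 (out_shuffle): [5 2 4 1 3 6 0 8 9 7]
After op 5 (out_shuffle): [5 6 2 0 4 8 1 9 3 7]
After op 6 (cut(8)): [3 7 5 6 2 0 4 8 1 9]
After op 7 (out_shuffle): [3 0 7 4 5 8 6 1 2 9]
After op 8 (out_shuffle): [3 8 0 6 7 1 4 2 5 9]
Card 5 is at position 8.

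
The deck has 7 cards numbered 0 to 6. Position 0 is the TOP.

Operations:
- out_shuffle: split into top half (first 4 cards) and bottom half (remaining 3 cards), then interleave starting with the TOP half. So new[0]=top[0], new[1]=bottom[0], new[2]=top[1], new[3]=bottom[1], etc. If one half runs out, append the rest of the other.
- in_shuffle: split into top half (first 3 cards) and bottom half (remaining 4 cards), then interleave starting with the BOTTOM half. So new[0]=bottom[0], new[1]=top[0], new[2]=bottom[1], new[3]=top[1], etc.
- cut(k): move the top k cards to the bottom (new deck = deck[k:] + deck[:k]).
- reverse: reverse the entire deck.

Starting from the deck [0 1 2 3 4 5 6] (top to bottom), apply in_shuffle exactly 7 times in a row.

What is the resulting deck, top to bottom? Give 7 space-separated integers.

Answer: 3 0 4 1 5 2 6

Derivation:
After op 1 (in_shuffle): [3 0 4 1 5 2 6]
After op 2 (in_shuffle): [1 3 5 0 2 4 6]
After op 3 (in_shuffle): [0 1 2 3 4 5 6]
After op 4 (in_shuffle): [3 0 4 1 5 2 6]
After op 5 (in_shuffle): [1 3 5 0 2 4 6]
After op 6 (in_shuffle): [0 1 2 3 4 5 6]
After op 7 (in_shuffle): [3 0 4 1 5 2 6]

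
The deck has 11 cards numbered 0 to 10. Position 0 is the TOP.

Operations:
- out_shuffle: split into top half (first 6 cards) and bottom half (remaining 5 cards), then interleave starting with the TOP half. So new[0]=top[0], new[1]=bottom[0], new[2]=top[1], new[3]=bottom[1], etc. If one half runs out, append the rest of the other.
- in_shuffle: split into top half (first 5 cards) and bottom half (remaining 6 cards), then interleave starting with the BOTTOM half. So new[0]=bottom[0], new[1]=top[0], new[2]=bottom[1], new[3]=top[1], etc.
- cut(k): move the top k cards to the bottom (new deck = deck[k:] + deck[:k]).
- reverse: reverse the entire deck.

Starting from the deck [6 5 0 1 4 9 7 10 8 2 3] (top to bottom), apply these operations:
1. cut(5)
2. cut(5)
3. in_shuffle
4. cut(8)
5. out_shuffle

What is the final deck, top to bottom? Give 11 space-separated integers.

Answer: 8 6 1 7 2 5 4 10 3 0 9

Derivation:
After op 1 (cut(5)): [9 7 10 8 2 3 6 5 0 1 4]
After op 2 (cut(5)): [3 6 5 0 1 4 9 7 10 8 2]
After op 3 (in_shuffle): [4 3 9 6 7 5 10 0 8 1 2]
After op 4 (cut(8)): [8 1 2 4 3 9 6 7 5 10 0]
After op 5 (out_shuffle): [8 6 1 7 2 5 4 10 3 0 9]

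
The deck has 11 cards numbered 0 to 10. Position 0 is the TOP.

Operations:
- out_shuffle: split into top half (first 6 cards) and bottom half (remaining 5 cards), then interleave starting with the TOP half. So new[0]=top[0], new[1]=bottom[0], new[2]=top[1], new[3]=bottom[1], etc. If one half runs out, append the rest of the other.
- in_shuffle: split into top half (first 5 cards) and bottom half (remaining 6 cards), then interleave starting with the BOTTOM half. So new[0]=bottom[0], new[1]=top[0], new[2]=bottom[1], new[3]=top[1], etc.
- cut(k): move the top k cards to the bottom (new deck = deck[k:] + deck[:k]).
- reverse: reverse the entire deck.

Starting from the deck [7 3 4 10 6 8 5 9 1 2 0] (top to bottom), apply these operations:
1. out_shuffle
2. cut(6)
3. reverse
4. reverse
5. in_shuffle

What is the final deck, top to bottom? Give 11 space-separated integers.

After op 1 (out_shuffle): [7 5 3 9 4 1 10 2 6 0 8]
After op 2 (cut(6)): [10 2 6 0 8 7 5 3 9 4 1]
After op 3 (reverse): [1 4 9 3 5 7 8 0 6 2 10]
After op 4 (reverse): [10 2 6 0 8 7 5 3 9 4 1]
After op 5 (in_shuffle): [7 10 5 2 3 6 9 0 4 8 1]

Answer: 7 10 5 2 3 6 9 0 4 8 1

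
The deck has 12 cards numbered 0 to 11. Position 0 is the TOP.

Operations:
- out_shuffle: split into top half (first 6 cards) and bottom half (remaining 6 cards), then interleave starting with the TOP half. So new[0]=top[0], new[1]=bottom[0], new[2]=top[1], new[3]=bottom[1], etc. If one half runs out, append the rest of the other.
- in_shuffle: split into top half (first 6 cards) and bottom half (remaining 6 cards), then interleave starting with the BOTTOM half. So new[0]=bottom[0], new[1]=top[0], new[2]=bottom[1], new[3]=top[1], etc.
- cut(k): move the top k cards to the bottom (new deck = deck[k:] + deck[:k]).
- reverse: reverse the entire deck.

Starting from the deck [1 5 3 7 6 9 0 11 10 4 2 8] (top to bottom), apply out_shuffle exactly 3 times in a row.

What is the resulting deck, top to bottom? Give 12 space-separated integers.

Answer: 1 11 7 2 0 3 4 9 5 10 6 8

Derivation:
After op 1 (out_shuffle): [1 0 5 11 3 10 7 4 6 2 9 8]
After op 2 (out_shuffle): [1 7 0 4 5 6 11 2 3 9 10 8]
After op 3 (out_shuffle): [1 11 7 2 0 3 4 9 5 10 6 8]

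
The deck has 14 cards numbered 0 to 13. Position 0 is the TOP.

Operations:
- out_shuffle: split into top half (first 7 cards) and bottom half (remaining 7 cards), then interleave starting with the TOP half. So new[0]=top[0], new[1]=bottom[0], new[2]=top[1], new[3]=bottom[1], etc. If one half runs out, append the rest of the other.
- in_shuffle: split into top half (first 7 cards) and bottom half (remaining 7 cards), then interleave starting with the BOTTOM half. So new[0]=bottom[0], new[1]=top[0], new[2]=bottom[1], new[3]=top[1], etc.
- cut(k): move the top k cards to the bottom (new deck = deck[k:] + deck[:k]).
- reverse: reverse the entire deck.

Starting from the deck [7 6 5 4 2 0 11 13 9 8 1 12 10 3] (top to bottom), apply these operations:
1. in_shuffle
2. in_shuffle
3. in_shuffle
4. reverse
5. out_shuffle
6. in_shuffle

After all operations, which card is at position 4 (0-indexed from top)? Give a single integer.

After op 1 (in_shuffle): [13 7 9 6 8 5 1 4 12 2 10 0 3 11]
After op 2 (in_shuffle): [4 13 12 7 2 9 10 6 0 8 3 5 11 1]
After op 3 (in_shuffle): [6 4 0 13 8 12 3 7 5 2 11 9 1 10]
After op 4 (reverse): [10 1 9 11 2 5 7 3 12 8 13 0 4 6]
After op 5 (out_shuffle): [10 3 1 12 9 8 11 13 2 0 5 4 7 6]
After op 6 (in_shuffle): [13 10 2 3 0 1 5 12 4 9 7 8 6 11]
Position 4: card 0.

Answer: 0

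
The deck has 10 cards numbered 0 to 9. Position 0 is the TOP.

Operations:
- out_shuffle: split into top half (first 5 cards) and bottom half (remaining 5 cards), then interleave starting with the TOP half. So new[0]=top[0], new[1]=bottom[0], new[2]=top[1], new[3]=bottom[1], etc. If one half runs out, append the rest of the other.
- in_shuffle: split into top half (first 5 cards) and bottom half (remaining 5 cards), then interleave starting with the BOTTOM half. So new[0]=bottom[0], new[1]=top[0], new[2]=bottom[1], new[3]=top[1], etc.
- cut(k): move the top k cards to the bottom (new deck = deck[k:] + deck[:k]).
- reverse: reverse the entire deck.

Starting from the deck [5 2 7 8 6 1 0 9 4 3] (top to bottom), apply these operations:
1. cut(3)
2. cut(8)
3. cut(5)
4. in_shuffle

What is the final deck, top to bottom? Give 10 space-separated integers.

Answer: 2 0 7 9 8 4 6 3 1 5

Derivation:
After op 1 (cut(3)): [8 6 1 0 9 4 3 5 2 7]
After op 2 (cut(8)): [2 7 8 6 1 0 9 4 3 5]
After op 3 (cut(5)): [0 9 4 3 5 2 7 8 6 1]
After op 4 (in_shuffle): [2 0 7 9 8 4 6 3 1 5]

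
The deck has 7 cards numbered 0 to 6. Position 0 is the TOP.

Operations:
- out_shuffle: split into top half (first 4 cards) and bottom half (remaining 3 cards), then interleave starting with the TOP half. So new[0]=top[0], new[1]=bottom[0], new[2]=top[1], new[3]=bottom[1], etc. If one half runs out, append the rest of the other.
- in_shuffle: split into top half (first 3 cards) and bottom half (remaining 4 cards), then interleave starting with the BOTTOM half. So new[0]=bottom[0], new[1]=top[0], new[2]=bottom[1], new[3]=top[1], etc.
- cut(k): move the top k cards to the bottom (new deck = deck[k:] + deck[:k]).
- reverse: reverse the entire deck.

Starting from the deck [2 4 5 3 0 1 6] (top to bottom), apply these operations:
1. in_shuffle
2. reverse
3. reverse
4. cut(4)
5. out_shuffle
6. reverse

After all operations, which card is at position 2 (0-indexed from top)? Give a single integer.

After op 1 (in_shuffle): [3 2 0 4 1 5 6]
After op 2 (reverse): [6 5 1 4 0 2 3]
After op 3 (reverse): [3 2 0 4 1 5 6]
After op 4 (cut(4)): [1 5 6 3 2 0 4]
After op 5 (out_shuffle): [1 2 5 0 6 4 3]
After op 6 (reverse): [3 4 6 0 5 2 1]
Position 2: card 6.

Answer: 6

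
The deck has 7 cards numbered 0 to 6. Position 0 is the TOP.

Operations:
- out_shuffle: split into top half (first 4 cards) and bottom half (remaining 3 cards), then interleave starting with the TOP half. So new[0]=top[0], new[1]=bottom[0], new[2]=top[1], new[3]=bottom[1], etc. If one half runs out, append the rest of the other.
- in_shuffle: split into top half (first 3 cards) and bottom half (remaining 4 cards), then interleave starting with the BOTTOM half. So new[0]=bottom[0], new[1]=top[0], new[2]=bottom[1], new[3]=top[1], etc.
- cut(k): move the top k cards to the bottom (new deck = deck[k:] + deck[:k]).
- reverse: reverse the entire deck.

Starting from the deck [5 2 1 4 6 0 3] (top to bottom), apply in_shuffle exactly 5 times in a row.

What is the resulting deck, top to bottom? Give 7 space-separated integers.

Answer: 2 4 0 5 1 6 3

Derivation:
After op 1 (in_shuffle): [4 5 6 2 0 1 3]
After op 2 (in_shuffle): [2 4 0 5 1 6 3]
After op 3 (in_shuffle): [5 2 1 4 6 0 3]
After op 4 (in_shuffle): [4 5 6 2 0 1 3]
After op 5 (in_shuffle): [2 4 0 5 1 6 3]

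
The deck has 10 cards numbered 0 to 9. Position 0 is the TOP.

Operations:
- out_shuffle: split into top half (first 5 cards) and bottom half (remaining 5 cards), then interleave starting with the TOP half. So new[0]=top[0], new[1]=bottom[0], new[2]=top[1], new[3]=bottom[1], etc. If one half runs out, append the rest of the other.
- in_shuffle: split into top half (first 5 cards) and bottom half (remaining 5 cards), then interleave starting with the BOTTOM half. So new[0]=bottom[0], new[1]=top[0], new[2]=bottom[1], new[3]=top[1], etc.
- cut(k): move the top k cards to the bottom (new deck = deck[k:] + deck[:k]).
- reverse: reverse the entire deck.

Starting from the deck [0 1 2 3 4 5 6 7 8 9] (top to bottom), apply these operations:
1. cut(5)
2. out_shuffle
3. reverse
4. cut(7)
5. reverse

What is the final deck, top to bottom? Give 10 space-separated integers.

After op 1 (cut(5)): [5 6 7 8 9 0 1 2 3 4]
After op 2 (out_shuffle): [5 0 6 1 7 2 8 3 9 4]
After op 3 (reverse): [4 9 3 8 2 7 1 6 0 5]
After op 4 (cut(7)): [6 0 5 4 9 3 8 2 7 1]
After op 5 (reverse): [1 7 2 8 3 9 4 5 0 6]

Answer: 1 7 2 8 3 9 4 5 0 6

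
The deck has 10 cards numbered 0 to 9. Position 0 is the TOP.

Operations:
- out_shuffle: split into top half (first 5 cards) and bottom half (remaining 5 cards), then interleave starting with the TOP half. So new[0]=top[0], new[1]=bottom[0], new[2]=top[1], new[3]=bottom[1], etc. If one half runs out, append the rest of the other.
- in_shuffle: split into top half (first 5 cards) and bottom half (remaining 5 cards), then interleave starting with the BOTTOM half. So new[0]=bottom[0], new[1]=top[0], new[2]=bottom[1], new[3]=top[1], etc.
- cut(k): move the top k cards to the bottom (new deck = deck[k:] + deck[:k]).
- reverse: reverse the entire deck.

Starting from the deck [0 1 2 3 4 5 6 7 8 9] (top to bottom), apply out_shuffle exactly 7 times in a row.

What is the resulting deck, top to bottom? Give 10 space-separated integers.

After op 1 (out_shuffle): [0 5 1 6 2 7 3 8 4 9]
After op 2 (out_shuffle): [0 7 5 3 1 8 6 4 2 9]
After op 3 (out_shuffle): [0 8 7 6 5 4 3 2 1 9]
After op 4 (out_shuffle): [0 4 8 3 7 2 6 1 5 9]
After op 5 (out_shuffle): [0 2 4 6 8 1 3 5 7 9]
After op 6 (out_shuffle): [0 1 2 3 4 5 6 7 8 9]
After op 7 (out_shuffle): [0 5 1 6 2 7 3 8 4 9]

Answer: 0 5 1 6 2 7 3 8 4 9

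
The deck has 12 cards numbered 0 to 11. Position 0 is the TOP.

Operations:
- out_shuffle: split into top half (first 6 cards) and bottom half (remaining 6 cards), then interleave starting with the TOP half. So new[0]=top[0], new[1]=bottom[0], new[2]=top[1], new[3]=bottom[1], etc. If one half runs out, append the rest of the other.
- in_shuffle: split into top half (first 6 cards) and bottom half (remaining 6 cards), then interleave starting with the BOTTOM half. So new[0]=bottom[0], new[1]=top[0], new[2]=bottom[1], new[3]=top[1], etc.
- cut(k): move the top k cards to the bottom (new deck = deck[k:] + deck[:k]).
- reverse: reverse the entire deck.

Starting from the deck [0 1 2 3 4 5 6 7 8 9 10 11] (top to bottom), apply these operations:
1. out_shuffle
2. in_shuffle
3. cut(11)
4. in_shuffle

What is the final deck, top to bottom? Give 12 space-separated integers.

Answer: 1 8 10 3 7 0 5 9 2 6 11 4

Derivation:
After op 1 (out_shuffle): [0 6 1 7 2 8 3 9 4 10 5 11]
After op 2 (in_shuffle): [3 0 9 6 4 1 10 7 5 2 11 8]
After op 3 (cut(11)): [8 3 0 9 6 4 1 10 7 5 2 11]
After op 4 (in_shuffle): [1 8 10 3 7 0 5 9 2 6 11 4]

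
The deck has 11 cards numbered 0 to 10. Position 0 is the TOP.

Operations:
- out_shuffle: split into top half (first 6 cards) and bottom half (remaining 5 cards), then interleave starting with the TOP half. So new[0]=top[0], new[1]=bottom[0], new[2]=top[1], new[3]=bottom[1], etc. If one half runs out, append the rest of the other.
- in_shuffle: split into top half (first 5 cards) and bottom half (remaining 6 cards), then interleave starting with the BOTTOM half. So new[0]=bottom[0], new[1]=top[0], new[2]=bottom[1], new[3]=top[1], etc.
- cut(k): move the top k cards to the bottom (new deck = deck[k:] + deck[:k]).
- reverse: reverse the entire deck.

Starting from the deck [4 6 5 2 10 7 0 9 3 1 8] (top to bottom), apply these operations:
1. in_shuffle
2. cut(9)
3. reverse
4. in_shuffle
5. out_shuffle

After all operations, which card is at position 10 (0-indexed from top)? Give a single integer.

After op 1 (in_shuffle): [7 4 0 6 9 5 3 2 1 10 8]
After op 2 (cut(9)): [10 8 7 4 0 6 9 5 3 2 1]
After op 3 (reverse): [1 2 3 5 9 6 0 4 7 8 10]
After op 4 (in_shuffle): [6 1 0 2 4 3 7 5 8 9 10]
After op 5 (out_shuffle): [6 7 1 5 0 8 2 9 4 10 3]
Position 10: card 3.

Answer: 3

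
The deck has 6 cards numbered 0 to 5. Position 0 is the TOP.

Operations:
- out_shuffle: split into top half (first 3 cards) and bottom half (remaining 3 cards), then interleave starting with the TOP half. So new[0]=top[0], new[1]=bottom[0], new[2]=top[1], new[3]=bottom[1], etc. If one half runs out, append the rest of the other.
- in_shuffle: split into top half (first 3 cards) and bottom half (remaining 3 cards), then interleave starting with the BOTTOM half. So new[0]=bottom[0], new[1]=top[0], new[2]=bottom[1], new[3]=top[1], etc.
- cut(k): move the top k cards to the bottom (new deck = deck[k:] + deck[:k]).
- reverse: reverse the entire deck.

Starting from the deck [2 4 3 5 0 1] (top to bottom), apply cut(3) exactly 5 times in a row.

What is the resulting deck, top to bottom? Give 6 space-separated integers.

After op 1 (cut(3)): [5 0 1 2 4 3]
After op 2 (cut(3)): [2 4 3 5 0 1]
After op 3 (cut(3)): [5 0 1 2 4 3]
After op 4 (cut(3)): [2 4 3 5 0 1]
After op 5 (cut(3)): [5 0 1 2 4 3]

Answer: 5 0 1 2 4 3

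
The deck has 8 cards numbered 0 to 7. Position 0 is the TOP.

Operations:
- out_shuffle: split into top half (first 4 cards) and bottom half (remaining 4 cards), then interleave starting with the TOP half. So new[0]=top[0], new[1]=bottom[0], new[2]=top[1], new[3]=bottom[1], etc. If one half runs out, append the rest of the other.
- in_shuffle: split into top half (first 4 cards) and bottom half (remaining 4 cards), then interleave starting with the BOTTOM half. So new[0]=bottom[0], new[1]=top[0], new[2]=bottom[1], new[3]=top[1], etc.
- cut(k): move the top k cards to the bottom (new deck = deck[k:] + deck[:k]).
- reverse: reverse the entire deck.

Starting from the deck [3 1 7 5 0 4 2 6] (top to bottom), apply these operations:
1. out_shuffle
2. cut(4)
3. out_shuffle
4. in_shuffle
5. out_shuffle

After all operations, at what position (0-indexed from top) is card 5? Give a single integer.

Answer: 0

Derivation:
After op 1 (out_shuffle): [3 0 1 4 7 2 5 6]
After op 2 (cut(4)): [7 2 5 6 3 0 1 4]
After op 3 (out_shuffle): [7 3 2 0 5 1 6 4]
After op 4 (in_shuffle): [5 7 1 3 6 2 4 0]
After op 5 (out_shuffle): [5 6 7 2 1 4 3 0]
Card 5 is at position 0.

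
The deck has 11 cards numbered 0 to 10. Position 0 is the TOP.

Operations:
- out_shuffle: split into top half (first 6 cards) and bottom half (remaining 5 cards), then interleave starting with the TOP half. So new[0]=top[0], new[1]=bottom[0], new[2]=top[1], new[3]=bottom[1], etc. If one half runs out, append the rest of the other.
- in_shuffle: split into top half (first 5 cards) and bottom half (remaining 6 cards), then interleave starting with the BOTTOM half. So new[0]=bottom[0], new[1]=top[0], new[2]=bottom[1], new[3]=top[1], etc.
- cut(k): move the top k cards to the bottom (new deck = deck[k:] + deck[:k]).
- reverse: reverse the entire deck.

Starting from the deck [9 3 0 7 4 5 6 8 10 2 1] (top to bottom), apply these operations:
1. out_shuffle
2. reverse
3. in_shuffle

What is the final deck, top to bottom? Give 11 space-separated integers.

After op 1 (out_shuffle): [9 6 3 8 0 10 7 2 4 1 5]
After op 2 (reverse): [5 1 4 2 7 10 0 8 3 6 9]
After op 3 (in_shuffle): [10 5 0 1 8 4 3 2 6 7 9]

Answer: 10 5 0 1 8 4 3 2 6 7 9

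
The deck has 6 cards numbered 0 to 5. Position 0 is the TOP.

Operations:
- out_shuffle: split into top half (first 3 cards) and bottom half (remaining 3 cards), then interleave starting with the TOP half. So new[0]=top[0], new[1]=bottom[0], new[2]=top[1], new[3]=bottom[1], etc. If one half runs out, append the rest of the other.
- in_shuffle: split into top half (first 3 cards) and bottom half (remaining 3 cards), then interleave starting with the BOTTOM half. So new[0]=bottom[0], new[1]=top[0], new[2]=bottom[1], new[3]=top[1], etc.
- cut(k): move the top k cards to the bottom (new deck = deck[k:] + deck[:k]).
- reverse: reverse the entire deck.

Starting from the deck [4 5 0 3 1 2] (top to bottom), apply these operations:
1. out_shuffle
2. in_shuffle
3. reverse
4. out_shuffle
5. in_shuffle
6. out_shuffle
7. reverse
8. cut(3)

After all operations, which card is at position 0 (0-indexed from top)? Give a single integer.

After op 1 (out_shuffle): [4 3 5 1 0 2]
After op 2 (in_shuffle): [1 4 0 3 2 5]
After op 3 (reverse): [5 2 3 0 4 1]
After op 4 (out_shuffle): [5 0 2 4 3 1]
After op 5 (in_shuffle): [4 5 3 0 1 2]
After op 6 (out_shuffle): [4 0 5 1 3 2]
After op 7 (reverse): [2 3 1 5 0 4]
After op 8 (cut(3)): [5 0 4 2 3 1]
Position 0: card 5.

Answer: 5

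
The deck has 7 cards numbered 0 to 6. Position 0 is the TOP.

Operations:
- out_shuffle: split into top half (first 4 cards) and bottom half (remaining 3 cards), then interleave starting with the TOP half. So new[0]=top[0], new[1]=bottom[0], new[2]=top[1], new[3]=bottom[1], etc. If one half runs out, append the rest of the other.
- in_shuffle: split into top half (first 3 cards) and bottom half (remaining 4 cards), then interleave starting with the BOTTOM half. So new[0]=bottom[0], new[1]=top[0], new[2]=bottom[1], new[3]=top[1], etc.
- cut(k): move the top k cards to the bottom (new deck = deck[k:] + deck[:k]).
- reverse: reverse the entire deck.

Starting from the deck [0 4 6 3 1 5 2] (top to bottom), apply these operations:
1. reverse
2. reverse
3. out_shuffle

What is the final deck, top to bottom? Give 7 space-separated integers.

Answer: 0 1 4 5 6 2 3

Derivation:
After op 1 (reverse): [2 5 1 3 6 4 0]
After op 2 (reverse): [0 4 6 3 1 5 2]
After op 3 (out_shuffle): [0 1 4 5 6 2 3]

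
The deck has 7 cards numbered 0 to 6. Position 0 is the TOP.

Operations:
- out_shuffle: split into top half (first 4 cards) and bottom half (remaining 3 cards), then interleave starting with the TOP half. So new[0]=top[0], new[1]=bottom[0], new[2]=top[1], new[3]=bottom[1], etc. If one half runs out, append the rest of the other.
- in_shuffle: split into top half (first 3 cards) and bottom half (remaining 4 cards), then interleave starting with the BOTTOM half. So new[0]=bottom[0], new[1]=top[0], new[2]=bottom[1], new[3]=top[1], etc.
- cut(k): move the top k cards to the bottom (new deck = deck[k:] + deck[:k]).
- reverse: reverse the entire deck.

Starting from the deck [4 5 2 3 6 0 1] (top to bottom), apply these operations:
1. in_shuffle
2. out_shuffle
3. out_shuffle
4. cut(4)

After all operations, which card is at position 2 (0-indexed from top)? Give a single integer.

After op 1 (in_shuffle): [3 4 6 5 0 2 1]
After op 2 (out_shuffle): [3 0 4 2 6 1 5]
After op 3 (out_shuffle): [3 6 0 1 4 5 2]
After op 4 (cut(4)): [4 5 2 3 6 0 1]
Position 2: card 2.

Answer: 2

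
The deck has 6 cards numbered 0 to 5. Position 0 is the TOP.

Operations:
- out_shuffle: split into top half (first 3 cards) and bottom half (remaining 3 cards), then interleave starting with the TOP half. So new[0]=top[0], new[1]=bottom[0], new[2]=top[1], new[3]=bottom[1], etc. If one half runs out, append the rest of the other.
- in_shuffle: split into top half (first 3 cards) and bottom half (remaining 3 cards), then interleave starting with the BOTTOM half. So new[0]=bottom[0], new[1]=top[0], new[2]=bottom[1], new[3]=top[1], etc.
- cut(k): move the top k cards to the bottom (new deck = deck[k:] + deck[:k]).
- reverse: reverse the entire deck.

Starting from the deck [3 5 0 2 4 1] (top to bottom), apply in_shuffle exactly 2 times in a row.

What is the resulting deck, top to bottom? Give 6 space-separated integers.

After op 1 (in_shuffle): [2 3 4 5 1 0]
After op 2 (in_shuffle): [5 2 1 3 0 4]

Answer: 5 2 1 3 0 4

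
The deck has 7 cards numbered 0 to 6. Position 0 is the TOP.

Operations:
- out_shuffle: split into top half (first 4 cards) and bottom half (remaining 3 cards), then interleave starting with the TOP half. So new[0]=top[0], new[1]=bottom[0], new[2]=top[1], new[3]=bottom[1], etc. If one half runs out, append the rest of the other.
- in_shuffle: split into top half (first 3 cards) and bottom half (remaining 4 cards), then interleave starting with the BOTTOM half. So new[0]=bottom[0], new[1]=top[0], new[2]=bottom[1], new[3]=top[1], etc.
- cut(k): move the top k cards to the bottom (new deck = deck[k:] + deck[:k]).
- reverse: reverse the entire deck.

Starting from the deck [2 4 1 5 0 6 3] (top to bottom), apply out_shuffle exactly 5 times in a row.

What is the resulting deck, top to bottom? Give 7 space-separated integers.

After op 1 (out_shuffle): [2 0 4 6 1 3 5]
After op 2 (out_shuffle): [2 1 0 3 4 5 6]
After op 3 (out_shuffle): [2 4 1 5 0 6 3]
After op 4 (out_shuffle): [2 0 4 6 1 3 5]
After op 5 (out_shuffle): [2 1 0 3 4 5 6]

Answer: 2 1 0 3 4 5 6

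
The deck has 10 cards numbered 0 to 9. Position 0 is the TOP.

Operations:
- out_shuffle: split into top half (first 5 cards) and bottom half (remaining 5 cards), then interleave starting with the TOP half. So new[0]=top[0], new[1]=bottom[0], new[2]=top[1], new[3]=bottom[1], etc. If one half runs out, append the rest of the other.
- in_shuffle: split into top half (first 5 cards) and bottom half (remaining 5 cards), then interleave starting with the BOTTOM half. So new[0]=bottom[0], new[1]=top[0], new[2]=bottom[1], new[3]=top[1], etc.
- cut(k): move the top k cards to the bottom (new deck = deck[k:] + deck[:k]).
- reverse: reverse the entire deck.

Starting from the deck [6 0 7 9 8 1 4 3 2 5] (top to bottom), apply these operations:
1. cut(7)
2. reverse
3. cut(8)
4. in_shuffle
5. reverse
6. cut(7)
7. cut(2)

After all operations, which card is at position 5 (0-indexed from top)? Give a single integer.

After op 1 (cut(7)): [3 2 5 6 0 7 9 8 1 4]
After op 2 (reverse): [4 1 8 9 7 0 6 5 2 3]
After op 3 (cut(8)): [2 3 4 1 8 9 7 0 6 5]
After op 4 (in_shuffle): [9 2 7 3 0 4 6 1 5 8]
After op 5 (reverse): [8 5 1 6 4 0 3 7 2 9]
After op 6 (cut(7)): [7 2 9 8 5 1 6 4 0 3]
After op 7 (cut(2)): [9 8 5 1 6 4 0 3 7 2]
Position 5: card 4.

Answer: 4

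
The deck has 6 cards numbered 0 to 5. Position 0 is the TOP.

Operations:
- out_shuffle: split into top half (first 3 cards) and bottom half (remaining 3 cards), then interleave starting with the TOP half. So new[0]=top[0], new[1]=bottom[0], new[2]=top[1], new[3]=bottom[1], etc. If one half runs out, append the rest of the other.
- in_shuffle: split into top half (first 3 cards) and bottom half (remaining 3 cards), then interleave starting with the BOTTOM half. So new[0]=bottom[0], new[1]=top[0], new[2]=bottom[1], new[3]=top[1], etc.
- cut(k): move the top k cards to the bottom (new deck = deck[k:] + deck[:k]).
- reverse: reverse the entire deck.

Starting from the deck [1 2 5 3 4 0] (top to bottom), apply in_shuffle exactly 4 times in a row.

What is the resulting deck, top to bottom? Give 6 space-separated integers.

After op 1 (in_shuffle): [3 1 4 2 0 5]
After op 2 (in_shuffle): [2 3 0 1 5 4]
After op 3 (in_shuffle): [1 2 5 3 4 0]
After op 4 (in_shuffle): [3 1 4 2 0 5]

Answer: 3 1 4 2 0 5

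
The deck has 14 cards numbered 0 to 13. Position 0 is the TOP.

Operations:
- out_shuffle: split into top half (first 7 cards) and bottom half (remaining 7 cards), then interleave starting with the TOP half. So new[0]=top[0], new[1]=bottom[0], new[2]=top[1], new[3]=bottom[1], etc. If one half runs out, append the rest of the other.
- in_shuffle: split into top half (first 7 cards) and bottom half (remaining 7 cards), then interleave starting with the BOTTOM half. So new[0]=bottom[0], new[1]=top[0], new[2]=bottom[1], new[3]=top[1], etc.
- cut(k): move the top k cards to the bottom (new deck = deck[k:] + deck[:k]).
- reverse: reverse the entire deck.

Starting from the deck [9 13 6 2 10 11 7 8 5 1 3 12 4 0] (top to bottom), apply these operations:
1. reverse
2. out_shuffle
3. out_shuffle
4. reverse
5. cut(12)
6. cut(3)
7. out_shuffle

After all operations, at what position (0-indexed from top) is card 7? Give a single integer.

Answer: 7

Derivation:
After op 1 (reverse): [0 4 12 3 1 5 8 7 11 10 2 6 13 9]
After op 2 (out_shuffle): [0 7 4 11 12 10 3 2 1 6 5 13 8 9]
After op 3 (out_shuffle): [0 2 7 1 4 6 11 5 12 13 10 8 3 9]
After op 4 (reverse): [9 3 8 10 13 12 5 11 6 4 1 7 2 0]
After op 5 (cut(12)): [2 0 9 3 8 10 13 12 5 11 6 4 1 7]
After op 6 (cut(3)): [3 8 10 13 12 5 11 6 4 1 7 2 0 9]
After op 7 (out_shuffle): [3 6 8 4 10 1 13 7 12 2 5 0 11 9]
Card 7 is at position 7.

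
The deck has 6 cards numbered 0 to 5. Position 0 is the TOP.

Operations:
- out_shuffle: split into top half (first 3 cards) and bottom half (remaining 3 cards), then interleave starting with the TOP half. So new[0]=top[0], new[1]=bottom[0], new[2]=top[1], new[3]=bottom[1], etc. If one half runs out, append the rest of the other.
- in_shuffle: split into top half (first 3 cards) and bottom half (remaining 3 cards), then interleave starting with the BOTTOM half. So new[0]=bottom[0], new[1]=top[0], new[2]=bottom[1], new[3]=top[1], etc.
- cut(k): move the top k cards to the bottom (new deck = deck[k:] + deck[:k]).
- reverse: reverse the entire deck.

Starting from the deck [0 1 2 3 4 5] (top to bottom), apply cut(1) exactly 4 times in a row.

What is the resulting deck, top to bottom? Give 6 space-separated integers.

Answer: 4 5 0 1 2 3

Derivation:
After op 1 (cut(1)): [1 2 3 4 5 0]
After op 2 (cut(1)): [2 3 4 5 0 1]
After op 3 (cut(1)): [3 4 5 0 1 2]
After op 4 (cut(1)): [4 5 0 1 2 3]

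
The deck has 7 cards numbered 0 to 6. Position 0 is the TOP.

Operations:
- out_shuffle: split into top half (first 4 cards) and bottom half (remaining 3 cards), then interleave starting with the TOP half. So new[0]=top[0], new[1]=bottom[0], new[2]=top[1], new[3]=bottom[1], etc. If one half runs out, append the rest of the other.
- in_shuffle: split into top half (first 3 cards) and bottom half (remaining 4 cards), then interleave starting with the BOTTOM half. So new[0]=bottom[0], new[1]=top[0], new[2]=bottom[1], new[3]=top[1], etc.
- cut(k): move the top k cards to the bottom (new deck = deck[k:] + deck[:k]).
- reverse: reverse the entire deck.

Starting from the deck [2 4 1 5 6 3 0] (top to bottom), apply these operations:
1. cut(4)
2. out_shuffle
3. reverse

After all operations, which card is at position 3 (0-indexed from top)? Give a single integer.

After op 1 (cut(4)): [6 3 0 2 4 1 5]
After op 2 (out_shuffle): [6 4 3 1 0 5 2]
After op 3 (reverse): [2 5 0 1 3 4 6]
Position 3: card 1.

Answer: 1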